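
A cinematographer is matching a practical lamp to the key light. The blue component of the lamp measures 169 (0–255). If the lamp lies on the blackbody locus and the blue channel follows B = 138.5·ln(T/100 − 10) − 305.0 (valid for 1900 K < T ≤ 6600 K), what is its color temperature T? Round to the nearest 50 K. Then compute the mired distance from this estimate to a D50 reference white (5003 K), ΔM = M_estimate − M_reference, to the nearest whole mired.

+47 mireds

ln(t − 10) = (169 + 305.0) / 138.5 = 3.4224.
t − 10 = e^3.4224 = 30.642, so t = 40.642.
T = 100·t = 4064 K → 4050 K to the nearest 50 K.
M_estimate = 10⁶/4050 = 246.91; M_reference = 10⁶/5003 = 199.88.
ΔM = 246.91 − 199.88 = 47.03 → +47 mireds.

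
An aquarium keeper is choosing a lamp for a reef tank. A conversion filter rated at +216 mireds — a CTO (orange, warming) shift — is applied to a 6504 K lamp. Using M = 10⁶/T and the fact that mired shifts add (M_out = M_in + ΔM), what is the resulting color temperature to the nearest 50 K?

M_in = 10⁶/6504 = 153.75 mireds.
M_out = 153.75 + (+216) = 369.75 mireds.
T_out = 10⁶/369.75 = 2704.5 K → 2700 K.

2700 K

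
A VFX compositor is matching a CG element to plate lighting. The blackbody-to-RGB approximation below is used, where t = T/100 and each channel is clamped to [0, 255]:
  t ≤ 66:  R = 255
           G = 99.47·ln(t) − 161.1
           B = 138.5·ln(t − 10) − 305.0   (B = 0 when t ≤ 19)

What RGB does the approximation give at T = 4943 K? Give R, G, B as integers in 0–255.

t = 4943/100 = 49.43; the t ≤ 66 branch applies.
R = 255 by definition for t ≤ 66.
G = 99.47·ln 49.43 − 161.1 = 99.47·3.9006 − 161.1 = 226.888.
B = 138.5·ln(49.43 − 10) − 305.0 = 138.5·ln 39.43 − 305.0 = 138.5·3.6745 − 305.0 = 203.922.
Rounded: (255, 227, 204).

R=255, G=227, B=204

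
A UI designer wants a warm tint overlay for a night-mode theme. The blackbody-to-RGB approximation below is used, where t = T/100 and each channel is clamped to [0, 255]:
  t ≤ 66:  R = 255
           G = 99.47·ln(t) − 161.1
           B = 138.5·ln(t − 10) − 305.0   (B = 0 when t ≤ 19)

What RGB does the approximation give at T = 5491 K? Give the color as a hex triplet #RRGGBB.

t = 5491/100 = 54.91; the t ≤ 66 branch applies.
R = 255 by definition for t ≤ 66.
G = 99.47·ln 54.91 − 161.1 = 99.47·4.0057 − 161.1 = 237.347.
B = 138.5·ln(54.91 − 10) − 305.0 = 138.5·ln 44.91 − 305.0 = 138.5·3.8047 − 305.0 = 221.945.
Rounded: (255, 237, 222).
In hex: #FFEDDE.

#FFEDDE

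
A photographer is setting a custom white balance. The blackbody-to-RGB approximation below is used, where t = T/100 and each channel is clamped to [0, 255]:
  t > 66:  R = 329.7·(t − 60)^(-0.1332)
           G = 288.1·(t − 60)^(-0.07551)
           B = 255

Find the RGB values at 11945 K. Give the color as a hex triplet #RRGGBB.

#BFD4FF

t = 11945/100 = 119.45; the t > 66 branch applies.
R = 329.7·(119.45 − 60)^(-0.1332) = 329.7·59.45^(-0.1332) = 329.7·0.58034 = 191.338.
G = 288.1·(119.45 − 60)^(-0.07551) = 288.1·59.45^(-0.07551) = 288.1·0.73457 = 211.630.
B = 255 by definition for t > 66.
Rounded: (191, 212, 255).
In hex: #BFD4FF.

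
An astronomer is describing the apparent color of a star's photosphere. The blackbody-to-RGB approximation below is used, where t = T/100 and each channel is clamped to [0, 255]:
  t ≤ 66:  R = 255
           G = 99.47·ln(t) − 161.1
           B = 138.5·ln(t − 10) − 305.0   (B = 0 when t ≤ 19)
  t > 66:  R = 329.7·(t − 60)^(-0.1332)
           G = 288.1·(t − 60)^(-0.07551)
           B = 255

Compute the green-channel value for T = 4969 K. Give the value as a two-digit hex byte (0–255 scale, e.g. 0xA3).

t = 4969/100 = 49.69; the t ≤ 66 branch applies.
G = 99.47·ln 49.69 − 161.1 = 99.47·3.9058 − 161.1 = 227.410.
Rounded: 227; in hex, 0xE3.

0xE3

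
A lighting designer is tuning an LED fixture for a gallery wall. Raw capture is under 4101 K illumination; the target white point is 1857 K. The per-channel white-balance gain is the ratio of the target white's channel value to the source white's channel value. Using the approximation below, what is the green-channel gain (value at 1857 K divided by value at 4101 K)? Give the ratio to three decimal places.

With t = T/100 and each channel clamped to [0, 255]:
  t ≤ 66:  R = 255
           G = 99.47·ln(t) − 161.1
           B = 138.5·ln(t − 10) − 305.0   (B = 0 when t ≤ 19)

0.622

At 4101 K (t = 41.01):
  G = 99.47·ln 41.01 − 161.1 = 99.47·3.7138 − 161.1 = 208.313.
At 1857 K (t = 18.57):
  G = 99.47·ln 18.57 − 161.1 = 99.47·2.9215 − 161.1 = 129.506.
Gain = 129.506 / 208.313 = 0.6217 → 0.622.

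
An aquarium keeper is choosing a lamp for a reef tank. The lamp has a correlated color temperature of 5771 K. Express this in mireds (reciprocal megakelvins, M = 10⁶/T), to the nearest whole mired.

M = 10⁶ / 5771 = 173.280 → 173 mireds.

173 mireds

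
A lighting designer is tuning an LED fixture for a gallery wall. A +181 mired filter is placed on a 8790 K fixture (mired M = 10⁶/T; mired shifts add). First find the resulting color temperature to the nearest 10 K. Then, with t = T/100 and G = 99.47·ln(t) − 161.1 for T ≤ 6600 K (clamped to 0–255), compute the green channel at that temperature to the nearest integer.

M_in = 10⁶/8790 = 113.77; M_out = 113.77 + (+181) = 294.77.
T_out = 10⁶/294.77 = 3392.5 K → 3390 K; t = 33.9.
G = 99.47·ln 33.9 − 161.1 = 99.47·3.5234 − 161.1 = 189.374.
Rounded: 189.

189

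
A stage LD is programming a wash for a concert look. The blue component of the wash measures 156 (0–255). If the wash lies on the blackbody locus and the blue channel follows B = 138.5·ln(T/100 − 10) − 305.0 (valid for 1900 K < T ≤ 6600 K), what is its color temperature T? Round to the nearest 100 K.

ln(t − 10) = (156 + 305.0) / 138.5 = 3.3285.
t − 10 = e^3.3285 = 27.897, so t = 37.897.
T = 100·t = 3790 K → 3800 K to the nearest 100 K.

3800 K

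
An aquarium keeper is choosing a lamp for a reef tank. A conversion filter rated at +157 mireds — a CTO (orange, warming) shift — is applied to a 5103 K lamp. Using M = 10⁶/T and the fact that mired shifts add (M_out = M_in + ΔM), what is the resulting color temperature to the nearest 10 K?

M_in = 10⁶/5103 = 195.96 mireds.
M_out = 195.96 + (+157) = 352.96 mireds.
T_out = 10⁶/352.96 = 2833.2 K → 2830 K.

2830 K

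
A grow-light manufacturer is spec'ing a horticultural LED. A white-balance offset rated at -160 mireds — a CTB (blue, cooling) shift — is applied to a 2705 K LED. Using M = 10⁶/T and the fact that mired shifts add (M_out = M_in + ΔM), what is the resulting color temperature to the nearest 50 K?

4750 K

M_in = 10⁶/2705 = 369.69 mireds.
M_out = 369.69 + (-160) = 209.69 mireds.
T_out = 10⁶/209.69 = 4769.0 K → 4750 K.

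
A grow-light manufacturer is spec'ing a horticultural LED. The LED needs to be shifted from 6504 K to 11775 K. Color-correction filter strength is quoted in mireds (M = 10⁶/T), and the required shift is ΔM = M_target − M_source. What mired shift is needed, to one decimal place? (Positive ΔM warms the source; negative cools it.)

M_source = 10⁶/6504 = 153.752; M_target = 10⁶/11775 = 84.926.
ΔM = 84.926 − 153.752 = -68.826 → -68.8 mireds, a cooling shift.

-68.8 mireds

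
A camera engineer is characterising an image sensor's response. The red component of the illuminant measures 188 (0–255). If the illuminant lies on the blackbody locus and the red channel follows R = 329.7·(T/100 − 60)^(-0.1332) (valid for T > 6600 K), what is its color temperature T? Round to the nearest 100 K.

12800 K

(t − 60)^(-0.1332) = 188/329.7 = 0.57022.
t − 60 = 0.57022^(1/-0.1332) = 0.57022^(-7.508) = 67.848, so t = 127.848.
T = 100·t = 12785 K → 12800 K to the nearest 100 K.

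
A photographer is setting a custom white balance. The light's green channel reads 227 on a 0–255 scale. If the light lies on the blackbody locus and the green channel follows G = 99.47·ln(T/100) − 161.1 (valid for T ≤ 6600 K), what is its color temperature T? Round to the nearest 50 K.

ln t = (227 + 161.1) / 99.47 = 3.9017.
t = e^3.9017 = 49.485.
T = 100·t = 4949 K → 4950 K to the nearest 50 K.

4950 K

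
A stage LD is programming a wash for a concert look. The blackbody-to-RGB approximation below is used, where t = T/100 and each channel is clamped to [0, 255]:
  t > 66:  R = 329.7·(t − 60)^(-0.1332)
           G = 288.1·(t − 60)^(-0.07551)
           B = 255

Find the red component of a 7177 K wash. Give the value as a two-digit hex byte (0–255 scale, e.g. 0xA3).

0xED

t = 7177/100 = 71.77; the t > 66 branch applies.
R = 329.7·(71.77 − 60)^(-0.1332) = 329.7·11.77^(-0.1332) = 329.7·0.72007 = 237.406.
Rounded: 237; in hex, 0xED.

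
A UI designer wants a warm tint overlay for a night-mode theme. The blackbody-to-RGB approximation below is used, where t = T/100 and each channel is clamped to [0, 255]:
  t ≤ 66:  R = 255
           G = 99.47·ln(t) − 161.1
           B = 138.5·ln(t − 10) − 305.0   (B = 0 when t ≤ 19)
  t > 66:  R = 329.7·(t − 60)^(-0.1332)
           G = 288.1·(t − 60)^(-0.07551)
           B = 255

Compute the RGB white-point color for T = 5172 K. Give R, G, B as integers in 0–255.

t = 5172/100 = 51.72; the t ≤ 66 branch applies.
R = 255 by definition for t ≤ 66.
G = 99.47·ln 51.72 − 161.1 = 99.47·3.9458 − 161.1 = 231.393.
B = 138.5·ln(51.72 − 10) − 305.0 = 138.5·ln 41.72 − 305.0 = 138.5·3.7310 − 305.0 = 211.741.
Rounded: (255, 231, 212).

R=255, G=231, B=212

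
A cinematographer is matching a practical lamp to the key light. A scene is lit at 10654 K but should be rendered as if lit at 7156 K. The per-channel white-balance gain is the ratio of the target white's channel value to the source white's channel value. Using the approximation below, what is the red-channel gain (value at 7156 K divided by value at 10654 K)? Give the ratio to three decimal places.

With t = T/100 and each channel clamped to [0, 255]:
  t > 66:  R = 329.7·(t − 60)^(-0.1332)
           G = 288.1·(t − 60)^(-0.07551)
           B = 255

At 10654 K (t = 106.54):
  R = 329.7·(106.54 − 60)^(-0.1332) = 329.7·46.54^(-0.1332) = 329.7·0.59958 = 197.681.
At 7156 K (t = 71.56):
  R = 329.7·(71.56 − 60)^(-0.1332) = 329.7·11.56^(-0.1332) = 329.7·0.72180 = 237.976.
Gain = 237.976 / 197.681 = 1.2038 → 1.204.

1.204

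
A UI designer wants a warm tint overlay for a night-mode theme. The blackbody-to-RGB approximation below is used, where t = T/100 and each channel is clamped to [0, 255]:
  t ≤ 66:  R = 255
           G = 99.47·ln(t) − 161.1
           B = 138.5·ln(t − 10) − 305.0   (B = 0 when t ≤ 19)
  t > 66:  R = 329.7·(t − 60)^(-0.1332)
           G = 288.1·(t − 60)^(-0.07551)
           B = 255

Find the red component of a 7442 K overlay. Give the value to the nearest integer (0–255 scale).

231

t = 7442/100 = 74.42; the t > 66 branch applies.
R = 329.7·(74.42 − 60)^(-0.1332) = 329.7·14.42^(-0.1332) = 329.7·0.70085 = 231.071.
Rounded: 231.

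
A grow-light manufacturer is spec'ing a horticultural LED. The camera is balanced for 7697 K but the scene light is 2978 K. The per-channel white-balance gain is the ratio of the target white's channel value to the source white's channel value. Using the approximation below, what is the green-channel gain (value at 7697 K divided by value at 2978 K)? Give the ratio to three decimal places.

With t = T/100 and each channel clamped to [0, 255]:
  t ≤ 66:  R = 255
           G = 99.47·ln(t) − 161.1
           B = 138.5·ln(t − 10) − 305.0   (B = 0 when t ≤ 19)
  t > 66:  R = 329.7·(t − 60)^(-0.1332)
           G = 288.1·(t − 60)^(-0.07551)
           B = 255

At 2978 K (t = 29.78):
  G = 99.47·ln 29.78 − 161.1 = 99.47·3.3938 − 161.1 = 176.485.
At 7697 K (t = 76.97):
  G = 288.1·(76.97 − 60)^(-0.07551) = 288.1·16.97^(-0.07551) = 288.1·0.80751 = 232.643.
Gain = 232.643 / 176.485 = 1.3182 → 1.318.

1.318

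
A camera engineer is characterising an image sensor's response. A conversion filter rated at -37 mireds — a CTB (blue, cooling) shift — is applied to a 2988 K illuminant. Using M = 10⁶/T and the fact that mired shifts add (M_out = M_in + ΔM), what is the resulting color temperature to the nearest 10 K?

3360 K

M_in = 10⁶/2988 = 334.67 mireds.
M_out = 334.67 + (-37) = 297.67 mireds.
T_out = 10⁶/297.67 = 3359.4 K → 3360 K.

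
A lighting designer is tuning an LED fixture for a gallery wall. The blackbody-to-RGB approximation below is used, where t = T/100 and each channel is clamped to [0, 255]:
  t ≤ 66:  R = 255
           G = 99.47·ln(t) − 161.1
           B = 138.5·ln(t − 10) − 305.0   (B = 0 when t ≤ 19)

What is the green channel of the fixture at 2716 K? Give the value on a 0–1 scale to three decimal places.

0.656

t = 2716/100 = 27.16; the t ≤ 66 branch applies.
G = 99.47·ln 27.16 − 161.1 = 99.47·3.3017 − 161.1 = 167.325.
On a 0–1 scale: 167.325/255 = 0.6562 → 0.656.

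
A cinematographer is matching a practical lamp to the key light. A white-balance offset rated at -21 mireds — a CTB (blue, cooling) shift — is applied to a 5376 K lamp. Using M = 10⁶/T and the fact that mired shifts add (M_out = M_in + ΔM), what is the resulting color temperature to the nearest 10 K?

6060 K

M_in = 10⁶/5376 = 186.01 mireds.
M_out = 186.01 + (-21) = 165.01 mireds.
T_out = 10⁶/165.01 = 6060.2 K → 6060 K.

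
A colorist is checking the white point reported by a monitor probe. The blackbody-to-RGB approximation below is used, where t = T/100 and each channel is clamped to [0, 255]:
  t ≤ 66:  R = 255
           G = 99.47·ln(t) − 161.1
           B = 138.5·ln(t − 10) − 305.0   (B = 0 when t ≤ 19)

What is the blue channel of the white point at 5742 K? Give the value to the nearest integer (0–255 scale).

t = 5742/100 = 57.42; the t ≤ 66 branch applies.
B = 138.5·ln(57.42 − 10) − 305.0 = 138.5·ln 47.42 − 305.0 = 138.5·3.8590 − 305.0 = 229.478.
Rounded: 229.

229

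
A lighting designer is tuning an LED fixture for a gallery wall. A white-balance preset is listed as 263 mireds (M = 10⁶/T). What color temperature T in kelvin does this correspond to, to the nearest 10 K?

T = 10⁶ / 263 = 3802.28 K → 3800 K.

3800 K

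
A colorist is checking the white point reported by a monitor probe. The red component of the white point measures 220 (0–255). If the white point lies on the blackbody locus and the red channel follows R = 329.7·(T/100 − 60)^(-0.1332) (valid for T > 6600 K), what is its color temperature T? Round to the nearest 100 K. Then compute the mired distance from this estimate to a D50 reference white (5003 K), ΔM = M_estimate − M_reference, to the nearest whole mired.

-76 mireds

(t − 60)^(-0.1332) = 220/329.7 = 0.66727.
t − 60 = 0.66727^(1/-0.1332) = 0.66727^(-7.508) = 20.847, so t = 80.847.
T = 100·t = 8085 K → 8100 K to the nearest 100 K.
M_estimate = 10⁶/8100 = 123.46; M_reference = 10⁶/5003 = 199.88.
ΔM = 123.46 − 199.88 = -76.42 → -76 mireds.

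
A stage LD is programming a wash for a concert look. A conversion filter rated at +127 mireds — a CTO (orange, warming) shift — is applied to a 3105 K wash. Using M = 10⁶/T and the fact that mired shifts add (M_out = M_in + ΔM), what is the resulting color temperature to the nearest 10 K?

M_in = 10⁶/3105 = 322.06 mireds.
M_out = 322.06 + (+127) = 449.06 mireds.
T_out = 10⁶/449.06 = 2226.9 K → 2230 K.

2230 K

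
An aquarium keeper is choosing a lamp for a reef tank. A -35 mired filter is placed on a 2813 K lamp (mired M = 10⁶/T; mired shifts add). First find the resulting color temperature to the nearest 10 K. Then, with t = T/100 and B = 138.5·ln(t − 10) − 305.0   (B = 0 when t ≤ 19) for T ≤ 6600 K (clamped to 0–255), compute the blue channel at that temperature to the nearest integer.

M_in = 10⁶/2813 = 355.49; M_out = 355.49 + (-35) = 320.49.
T_out = 10⁶/320.49 = 3120.2 K → 3120 K; t = 31.2.
B = 138.5·ln(31.2 − 10) − 305.0 = 138.5·ln 21.2 − 305.0 = 138.5·3.0540 − 305.0 = 117.979.
Rounded: 118.

118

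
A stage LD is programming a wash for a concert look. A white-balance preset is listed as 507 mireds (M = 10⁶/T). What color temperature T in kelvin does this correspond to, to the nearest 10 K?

1970 K

T = 10⁶ / 507 = 1972.39 K → 1970 K.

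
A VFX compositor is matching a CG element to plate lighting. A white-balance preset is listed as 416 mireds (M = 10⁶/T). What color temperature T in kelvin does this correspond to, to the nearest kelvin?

T = 10⁶ / 416 = 2403.85 K → 2404 K.

2404 K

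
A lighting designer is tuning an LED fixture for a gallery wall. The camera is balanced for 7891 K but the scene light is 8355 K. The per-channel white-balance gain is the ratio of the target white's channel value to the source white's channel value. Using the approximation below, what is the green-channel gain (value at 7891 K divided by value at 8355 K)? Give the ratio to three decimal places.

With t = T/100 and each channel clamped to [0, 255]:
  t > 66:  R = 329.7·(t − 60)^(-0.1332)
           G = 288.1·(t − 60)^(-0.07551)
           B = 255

At 8355 K (t = 83.55):
  G = 288.1·(83.55 − 60)^(-0.07551) = 288.1·23.55^(-0.07551) = 288.1·0.78777 = 226.957.
At 7891 K (t = 78.91):
  G = 288.1·(78.91 − 60)^(-0.07551) = 288.1·18.91^(-0.07551) = 288.1·0.80093 = 230.749.
Gain = 230.749 / 226.957 = 1.0167 → 1.017.

1.017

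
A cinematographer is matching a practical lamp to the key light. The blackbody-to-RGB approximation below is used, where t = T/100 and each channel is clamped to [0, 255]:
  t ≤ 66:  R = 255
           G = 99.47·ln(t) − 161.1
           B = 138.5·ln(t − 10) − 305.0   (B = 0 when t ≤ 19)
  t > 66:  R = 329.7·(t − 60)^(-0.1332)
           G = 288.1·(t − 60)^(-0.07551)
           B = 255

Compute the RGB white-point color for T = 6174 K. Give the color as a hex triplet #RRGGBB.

t = 6174/100 = 61.74; the t ≤ 66 branch applies.
R = 255 by definition for t ≤ 66.
G = 99.47·ln 61.74 − 161.1 = 99.47·4.1229 − 161.1 = 249.008.
B = 138.5·ln(61.74 − 10) − 305.0 = 138.5·ln 51.74 − 305.0 = 138.5·3.9462 − 305.0 = 241.553.
Rounded: (255, 249, 242).
In hex: #FFF9F2.

#FFF9F2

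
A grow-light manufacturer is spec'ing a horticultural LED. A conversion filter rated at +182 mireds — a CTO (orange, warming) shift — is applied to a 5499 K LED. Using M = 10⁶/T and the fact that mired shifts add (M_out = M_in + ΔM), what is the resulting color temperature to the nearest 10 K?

2750 K

M_in = 10⁶/5499 = 181.85 mireds.
M_out = 181.85 + (+182) = 363.85 mireds.
T_out = 10⁶/363.85 = 2748.4 K → 2750 K.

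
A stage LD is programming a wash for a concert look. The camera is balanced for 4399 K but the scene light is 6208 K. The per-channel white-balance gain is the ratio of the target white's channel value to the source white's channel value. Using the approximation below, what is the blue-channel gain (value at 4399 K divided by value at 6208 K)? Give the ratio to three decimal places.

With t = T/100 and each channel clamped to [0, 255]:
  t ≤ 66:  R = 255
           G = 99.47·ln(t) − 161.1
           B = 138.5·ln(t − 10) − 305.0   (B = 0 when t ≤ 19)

At 6208 K (t = 62.08):
  B = 138.5·ln(62.08 − 10) − 305.0 = 138.5·ln 52.08 − 305.0 = 138.5·3.9528 − 305.0 = 242.460.
At 4399 K (t = 43.99):
  B = 138.5·ln(43.99 − 10) − 305.0 = 138.5·ln 33.99 − 305.0 = 138.5·3.5261 − 305.0 = 183.360.
Gain = 183.360 / 242.460 = 0.7562 → 0.756.

0.756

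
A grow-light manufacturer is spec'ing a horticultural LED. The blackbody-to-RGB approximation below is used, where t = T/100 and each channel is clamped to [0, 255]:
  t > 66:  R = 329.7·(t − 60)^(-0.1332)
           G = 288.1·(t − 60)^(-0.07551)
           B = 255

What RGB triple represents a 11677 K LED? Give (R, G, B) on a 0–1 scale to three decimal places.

t = 11677/100 = 116.77; the t > 66 branch applies.
R = 329.7·(116.77 − 60)^(-0.1332) = 329.7·56.77^(-0.1332) = 329.7·0.58392 = 192.518.
G = 288.1·(116.77 − 60)^(-0.07551) = 288.1·56.77^(-0.07551) = 288.1·0.73713 = 212.368.
B = 255 by definition for t > 66.
Dividing each by 255: (0.7550, 0.8328, 1.0000) → (0.755, 0.833, 1.000).

(0.755, 0.833, 1.000)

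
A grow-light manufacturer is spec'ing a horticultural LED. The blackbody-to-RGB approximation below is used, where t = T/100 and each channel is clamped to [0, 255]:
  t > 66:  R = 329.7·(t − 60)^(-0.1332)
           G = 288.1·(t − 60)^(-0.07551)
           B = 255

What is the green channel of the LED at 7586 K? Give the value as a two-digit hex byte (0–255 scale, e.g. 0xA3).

t = 7586/100 = 75.86; the t > 66 branch applies.
G = 288.1·(75.86 − 60)^(-0.07551) = 288.1·15.86^(-0.07551) = 288.1·0.81164 = 233.834.
Rounded: 234; in hex, 0xEA.

0xEA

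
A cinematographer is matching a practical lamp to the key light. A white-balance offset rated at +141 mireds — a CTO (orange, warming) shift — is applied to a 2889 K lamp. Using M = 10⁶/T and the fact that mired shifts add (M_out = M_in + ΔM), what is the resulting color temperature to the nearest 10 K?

M_in = 10⁶/2889 = 346.14 mireds.
M_out = 346.14 + (+141) = 487.14 mireds.
T_out = 10⁶/487.14 = 2052.8 K → 2050 K.

2050 K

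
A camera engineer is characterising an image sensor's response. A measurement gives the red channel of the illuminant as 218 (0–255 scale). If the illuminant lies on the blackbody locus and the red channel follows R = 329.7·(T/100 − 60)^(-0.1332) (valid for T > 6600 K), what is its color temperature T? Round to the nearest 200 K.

(t − 60)^(-0.1332) = 218/329.7 = 0.66121.
t − 60 = 0.66121^(1/-0.1332) = 0.66121^(-7.508) = 22.326, so t = 82.326.
T = 100·t = 8233 K → 8200 K to the nearest 200 K.

8200 K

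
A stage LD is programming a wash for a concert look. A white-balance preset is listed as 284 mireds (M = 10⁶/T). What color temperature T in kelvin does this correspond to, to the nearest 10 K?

3520 K

T = 10⁶ / 284 = 3521.13 K → 3520 K.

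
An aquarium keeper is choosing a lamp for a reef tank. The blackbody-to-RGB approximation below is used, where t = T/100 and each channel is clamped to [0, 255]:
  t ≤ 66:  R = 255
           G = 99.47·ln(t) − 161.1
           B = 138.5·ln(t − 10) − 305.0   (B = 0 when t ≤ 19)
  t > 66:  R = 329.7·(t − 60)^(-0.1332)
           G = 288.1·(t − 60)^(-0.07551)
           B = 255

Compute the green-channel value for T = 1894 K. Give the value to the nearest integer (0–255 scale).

131

t = 1894/100 = 18.94; the t ≤ 66 branch applies.
G = 99.47·ln 18.94 − 161.1 = 99.47·2.9413 − 161.1 = 131.469.
Rounded: 131.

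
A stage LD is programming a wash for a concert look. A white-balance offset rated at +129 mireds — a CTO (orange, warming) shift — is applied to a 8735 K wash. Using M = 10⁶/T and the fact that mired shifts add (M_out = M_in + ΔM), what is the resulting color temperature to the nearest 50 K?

M_in = 10⁶/8735 = 114.48 mireds.
M_out = 114.48 + (+129) = 243.48 mireds.
T_out = 10⁶/243.48 = 4107.1 K → 4100 K.

4100 K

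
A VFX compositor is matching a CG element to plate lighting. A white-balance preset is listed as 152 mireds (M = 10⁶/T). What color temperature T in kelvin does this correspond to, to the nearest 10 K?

T = 10⁶ / 152 = 6578.95 K → 6580 K.

6580 K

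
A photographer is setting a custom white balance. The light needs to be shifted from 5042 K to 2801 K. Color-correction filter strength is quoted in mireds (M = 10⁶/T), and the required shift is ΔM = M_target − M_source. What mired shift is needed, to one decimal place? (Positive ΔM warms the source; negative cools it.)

+158.7 mireds

M_source = 10⁶/5042 = 198.334; M_target = 10⁶/2801 = 357.015.
ΔM = 357.015 − 198.334 = 158.681 → +158.7 mireds, a warming shift.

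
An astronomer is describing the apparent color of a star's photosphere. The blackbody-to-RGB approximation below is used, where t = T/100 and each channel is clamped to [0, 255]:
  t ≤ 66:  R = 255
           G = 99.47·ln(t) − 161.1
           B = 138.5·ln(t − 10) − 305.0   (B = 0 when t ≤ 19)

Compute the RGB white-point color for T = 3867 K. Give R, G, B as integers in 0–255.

R=255, G=202, B=160

t = 3867/100 = 38.67; the t ≤ 66 branch applies.
R = 255 by definition for t ≤ 66.
G = 99.47·ln 38.67 − 161.1 = 99.47·3.6551 − 161.1 = 202.469.
B = 138.5·ln(38.67 − 10) − 305.0 = 138.5·ln 28.67 − 305.0 = 138.5·3.3559 − 305.0 = 159.785.
Rounded: (255, 202, 160).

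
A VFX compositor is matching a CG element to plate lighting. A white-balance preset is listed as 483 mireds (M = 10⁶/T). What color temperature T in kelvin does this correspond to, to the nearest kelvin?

T = 10⁶ / 483 = 2070.39 K → 2070 K.

2070 K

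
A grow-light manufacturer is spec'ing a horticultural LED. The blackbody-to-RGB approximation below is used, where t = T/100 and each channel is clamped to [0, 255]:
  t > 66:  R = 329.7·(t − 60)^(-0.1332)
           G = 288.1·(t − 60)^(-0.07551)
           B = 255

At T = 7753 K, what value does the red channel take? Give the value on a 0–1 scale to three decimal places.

0.883

t = 7753/100 = 77.53; the t > 66 branch applies.
R = 329.7·(77.53 − 60)^(-0.1332) = 329.7·17.53^(-0.1332) = 329.7·0.68285 = 225.137.
On a 0–1 scale: 225.137/255 = 0.8829 → 0.883.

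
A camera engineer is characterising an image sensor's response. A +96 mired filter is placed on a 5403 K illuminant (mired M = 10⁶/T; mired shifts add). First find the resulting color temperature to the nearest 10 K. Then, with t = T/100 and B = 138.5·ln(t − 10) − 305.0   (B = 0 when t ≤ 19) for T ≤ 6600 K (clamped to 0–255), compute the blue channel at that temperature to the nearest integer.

M_in = 10⁶/5403 = 185.08; M_out = 185.08 + (+96) = 281.08.
T_out = 10⁶/281.08 = 3557.7 K → 3560 K; t = 35.6.
B = 138.5·ln(35.6 − 10) − 305.0 = 138.5·ln 25.6 − 305.0 = 138.5·3.2426 − 305.0 = 144.099.
Rounded: 144.

144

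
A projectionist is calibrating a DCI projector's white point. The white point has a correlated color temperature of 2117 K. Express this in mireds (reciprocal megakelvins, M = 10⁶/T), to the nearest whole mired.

472 mireds

M = 10⁶ / 2117 = 472.367 → 472 mireds.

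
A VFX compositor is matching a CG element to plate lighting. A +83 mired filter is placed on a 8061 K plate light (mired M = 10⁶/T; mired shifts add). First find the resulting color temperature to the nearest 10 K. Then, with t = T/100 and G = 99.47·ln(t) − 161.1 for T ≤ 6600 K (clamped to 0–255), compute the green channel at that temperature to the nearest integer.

M_in = 10⁶/8061 = 124.05; M_out = 124.05 + (+83) = 207.05.
T_out = 10⁶/207.05 = 4829.7 K → 4830 K; t = 48.3.
G = 99.47·ln 48.3 − 161.1 = 99.47·3.8774 − 161.1 = 224.588.
Rounded: 225.

225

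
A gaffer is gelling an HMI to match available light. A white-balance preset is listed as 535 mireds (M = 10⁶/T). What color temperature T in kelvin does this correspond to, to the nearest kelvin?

1869 K

T = 10⁶ / 535 = 1869.16 K → 1869 K.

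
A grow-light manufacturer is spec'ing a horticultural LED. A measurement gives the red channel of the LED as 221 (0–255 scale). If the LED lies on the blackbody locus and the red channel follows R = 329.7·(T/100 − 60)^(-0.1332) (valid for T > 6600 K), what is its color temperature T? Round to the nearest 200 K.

(t − 60)^(-0.1332) = 221/329.7 = 0.67031.
t − 60 = 0.67031^(1/-0.1332) = 0.67031^(-7.508) = 20.149, so t = 80.149.
T = 100·t = 8015 K → 8000 K to the nearest 200 K.

8000 K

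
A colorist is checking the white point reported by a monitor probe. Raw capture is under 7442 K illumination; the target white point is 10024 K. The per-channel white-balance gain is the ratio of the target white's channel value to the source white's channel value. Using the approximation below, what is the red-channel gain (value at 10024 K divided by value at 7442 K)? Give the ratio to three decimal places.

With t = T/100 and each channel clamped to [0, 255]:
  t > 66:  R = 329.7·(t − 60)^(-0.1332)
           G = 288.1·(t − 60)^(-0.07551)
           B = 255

0.872

At 7442 K (t = 74.42):
  R = 329.7·(74.42 − 60)^(-0.1332) = 329.7·14.42^(-0.1332) = 329.7·0.70085 = 231.071.
At 10024 K (t = 100.24):
  R = 329.7·(100.24 − 60)^(-0.1332) = 329.7·40.24^(-0.1332) = 329.7·0.61131 = 201.548.
Gain = 201.548 / 231.071 = 0.8722 → 0.872.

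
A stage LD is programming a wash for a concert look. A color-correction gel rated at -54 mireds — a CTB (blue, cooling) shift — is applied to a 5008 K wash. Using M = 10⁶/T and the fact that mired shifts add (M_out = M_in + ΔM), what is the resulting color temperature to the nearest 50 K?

6850 K

M_in = 10⁶/5008 = 199.68 mireds.
M_out = 199.68 + (-54) = 145.68 mireds.
T_out = 10⁶/145.68 = 6864.3 K → 6850 K.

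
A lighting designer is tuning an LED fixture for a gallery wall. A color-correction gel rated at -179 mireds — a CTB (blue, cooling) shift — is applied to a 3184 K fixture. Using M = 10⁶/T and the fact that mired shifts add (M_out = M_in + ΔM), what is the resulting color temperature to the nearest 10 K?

M_in = 10⁶/3184 = 314.07 mireds.
M_out = 314.07 + (-179) = 135.07 mireds.
T_out = 10⁶/135.07 = 7403.5 K → 7400 K.

7400 K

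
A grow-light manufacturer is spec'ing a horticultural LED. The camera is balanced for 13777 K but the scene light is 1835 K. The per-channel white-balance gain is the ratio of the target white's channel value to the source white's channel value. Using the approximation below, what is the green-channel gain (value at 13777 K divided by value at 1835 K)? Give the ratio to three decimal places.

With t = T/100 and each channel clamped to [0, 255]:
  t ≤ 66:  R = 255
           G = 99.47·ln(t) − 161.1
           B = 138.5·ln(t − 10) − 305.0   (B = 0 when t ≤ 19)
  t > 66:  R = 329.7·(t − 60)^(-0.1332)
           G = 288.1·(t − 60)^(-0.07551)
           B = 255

At 1835 K (t = 18.35):
  G = 99.47·ln 18.35 − 161.1 = 99.47·2.9096 − 161.1 = 128.321.
At 13777 K (t = 137.77):
  G = 288.1·(137.77 − 60)^(-0.07551) = 288.1·77.77^(-0.07551) = 288.1·0.71982 = 207.381.
Gain = 207.381 / 128.321 = 1.6161 → 1.616.

1.616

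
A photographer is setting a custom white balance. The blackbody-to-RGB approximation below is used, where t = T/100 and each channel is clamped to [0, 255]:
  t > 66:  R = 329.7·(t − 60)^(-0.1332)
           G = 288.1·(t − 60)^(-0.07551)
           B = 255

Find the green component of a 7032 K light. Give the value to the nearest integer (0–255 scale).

t = 7032/100 = 70.32; the t > 66 branch applies.
G = 288.1·(70.32 − 60)^(-0.07551) = 288.1·10.32^(-0.07551) = 288.1·0.83841 = 241.546.
Rounded: 242.

242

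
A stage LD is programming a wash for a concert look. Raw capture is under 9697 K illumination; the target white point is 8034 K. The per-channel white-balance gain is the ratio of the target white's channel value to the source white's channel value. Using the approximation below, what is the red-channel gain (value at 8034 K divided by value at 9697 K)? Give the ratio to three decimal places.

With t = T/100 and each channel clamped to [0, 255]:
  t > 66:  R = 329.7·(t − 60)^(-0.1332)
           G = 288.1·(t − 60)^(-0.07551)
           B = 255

1.083

At 9697 K (t = 96.97):
  R = 329.7·(96.97 − 60)^(-0.1332) = 329.7·36.97^(-0.1332) = 329.7·0.61825 = 203.836.
At 8034 K (t = 80.34):
  R = 329.7·(80.34 − 60)^(-0.1332) = 329.7·20.34^(-0.1332) = 329.7·0.66946 = 220.722.
Gain = 220.722 / 203.836 = 1.0828 → 1.083.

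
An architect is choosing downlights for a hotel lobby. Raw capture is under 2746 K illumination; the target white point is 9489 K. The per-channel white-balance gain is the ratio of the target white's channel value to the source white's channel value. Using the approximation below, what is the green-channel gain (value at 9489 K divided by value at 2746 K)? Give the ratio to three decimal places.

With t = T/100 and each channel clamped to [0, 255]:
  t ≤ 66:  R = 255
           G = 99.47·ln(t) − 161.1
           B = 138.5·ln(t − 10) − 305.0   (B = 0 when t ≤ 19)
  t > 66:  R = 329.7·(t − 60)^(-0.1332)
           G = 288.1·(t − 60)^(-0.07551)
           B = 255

At 2746 K (t = 27.46):
  G = 99.47·ln 27.46 − 161.1 = 99.47·3.3127 − 161.1 = 168.417.
At 9489 K (t = 94.89):
  G = 288.1·(94.89 − 60)^(-0.07551) = 288.1·34.89^(-0.07551) = 288.1·0.76473 = 220.320.
Gain = 220.320 / 168.417 = 1.3082 → 1.308.

1.308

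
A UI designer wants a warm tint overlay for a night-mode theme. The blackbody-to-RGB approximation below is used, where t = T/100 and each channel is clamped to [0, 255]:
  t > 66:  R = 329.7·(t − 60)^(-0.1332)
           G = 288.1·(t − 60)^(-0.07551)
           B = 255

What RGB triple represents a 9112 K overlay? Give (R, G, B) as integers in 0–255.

(209, 222, 255)

t = 9112/100 = 91.12; the t > 66 branch applies.
R = 329.7·(91.12 − 60)^(-0.1332) = 329.7·31.12^(-0.1332) = 329.7·0.63260 = 208.567.
G = 288.1·(91.12 − 60)^(-0.07551) = 288.1·31.12^(-0.07551) = 288.1·0.77137 = 222.231.
B = 255 by definition for t > 66.
Rounded: (209, 222, 255).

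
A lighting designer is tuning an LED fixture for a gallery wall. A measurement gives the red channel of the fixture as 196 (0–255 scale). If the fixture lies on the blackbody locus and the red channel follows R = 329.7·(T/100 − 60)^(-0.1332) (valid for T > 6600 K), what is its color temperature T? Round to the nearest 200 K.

(t − 60)^(-0.1332) = 196/329.7 = 0.59448.
t − 60 = 0.59448^(1/-0.1332) = 0.59448^(-7.508) = 49.621, so t = 109.621.
T = 100·t = 10962 K → 11000 K to the nearest 200 K.

11000 K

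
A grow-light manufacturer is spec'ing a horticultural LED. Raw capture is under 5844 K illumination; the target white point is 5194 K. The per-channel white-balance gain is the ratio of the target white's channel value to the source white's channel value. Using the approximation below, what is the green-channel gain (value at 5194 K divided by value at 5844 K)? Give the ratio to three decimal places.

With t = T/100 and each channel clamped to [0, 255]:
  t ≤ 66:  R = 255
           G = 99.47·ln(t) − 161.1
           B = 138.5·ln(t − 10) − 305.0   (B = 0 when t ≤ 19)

0.952

At 5844 K (t = 58.44):
  G = 99.47·ln 58.44 − 161.1 = 99.47·4.0680 − 161.1 = 243.544.
At 5194 K (t = 51.94):
  G = 99.47·ln 51.94 − 161.1 = 99.47·3.9501 − 161.1 = 231.815.
Gain = 231.815 / 243.544 = 0.9518 → 0.952.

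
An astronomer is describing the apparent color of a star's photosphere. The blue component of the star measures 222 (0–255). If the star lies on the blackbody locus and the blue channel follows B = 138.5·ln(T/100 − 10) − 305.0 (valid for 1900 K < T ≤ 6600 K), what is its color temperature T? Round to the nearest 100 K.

5500 K

ln(t − 10) = (222 + 305.0) / 138.5 = 3.8051.
t − 10 = e^3.8051 = 44.928, so t = 54.928.
T = 100·t = 5493 K → 5500 K to the nearest 100 K.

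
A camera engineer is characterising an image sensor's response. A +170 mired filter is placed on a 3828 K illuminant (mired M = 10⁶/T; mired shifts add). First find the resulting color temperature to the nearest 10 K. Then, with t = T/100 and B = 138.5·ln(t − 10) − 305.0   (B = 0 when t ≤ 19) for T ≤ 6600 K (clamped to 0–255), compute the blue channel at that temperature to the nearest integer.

M_in = 10⁶/3828 = 261.23; M_out = 261.23 + (+170) = 431.23.
T_out = 10⁶/431.23 = 2318.9 K → 2320 K; t = 23.2.
B = 138.5·ln(23.2 − 10) − 305.0 = 138.5·ln 13.2 − 305.0 = 138.5·2.5802 − 305.0 = 52.360.
Rounded: 52.

52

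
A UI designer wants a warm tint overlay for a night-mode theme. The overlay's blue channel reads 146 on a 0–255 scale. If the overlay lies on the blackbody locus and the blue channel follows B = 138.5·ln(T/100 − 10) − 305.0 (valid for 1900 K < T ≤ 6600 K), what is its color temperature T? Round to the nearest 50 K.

ln(t − 10) = (146 + 305.0) / 138.5 = 3.2563.
t − 10 = e^3.2563 = 25.954, so t = 35.954.
T = 100·t = 3595 K → 3600 K to the nearest 50 K.

3600 K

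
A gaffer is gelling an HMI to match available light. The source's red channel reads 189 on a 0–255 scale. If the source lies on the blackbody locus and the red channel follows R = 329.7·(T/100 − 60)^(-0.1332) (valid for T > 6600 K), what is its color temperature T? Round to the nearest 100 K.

12500 K

(t − 60)^(-0.1332) = 189/329.7 = 0.57325.
t − 60 = 0.57325^(1/-0.1332) = 0.57325^(-7.508) = 65.199, so t = 125.199.
T = 100·t = 12520 K → 12500 K to the nearest 100 K.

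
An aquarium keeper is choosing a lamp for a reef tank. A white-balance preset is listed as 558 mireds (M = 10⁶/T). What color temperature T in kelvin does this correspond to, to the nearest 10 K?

1790 K

T = 10⁶ / 558 = 1792.11 K → 1790 K.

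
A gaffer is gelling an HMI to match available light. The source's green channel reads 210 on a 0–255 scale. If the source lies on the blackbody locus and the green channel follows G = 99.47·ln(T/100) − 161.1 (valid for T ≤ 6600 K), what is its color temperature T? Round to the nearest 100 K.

ln t = (210 + 161.1) / 99.47 = 3.7308.
t = e^3.7308 = 41.711.
T = 100·t = 4171 K → 4200 K to the nearest 100 K.

4200 K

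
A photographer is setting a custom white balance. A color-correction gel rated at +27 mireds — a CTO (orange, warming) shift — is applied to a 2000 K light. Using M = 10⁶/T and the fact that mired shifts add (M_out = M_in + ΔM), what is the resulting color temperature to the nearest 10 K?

1900 K

M_in = 10⁶/2000 = 500.00 mireds.
M_out = 500.00 + (+27) = 527.00 mireds.
T_out = 10⁶/527.00 = 1897.5 K → 1900 K.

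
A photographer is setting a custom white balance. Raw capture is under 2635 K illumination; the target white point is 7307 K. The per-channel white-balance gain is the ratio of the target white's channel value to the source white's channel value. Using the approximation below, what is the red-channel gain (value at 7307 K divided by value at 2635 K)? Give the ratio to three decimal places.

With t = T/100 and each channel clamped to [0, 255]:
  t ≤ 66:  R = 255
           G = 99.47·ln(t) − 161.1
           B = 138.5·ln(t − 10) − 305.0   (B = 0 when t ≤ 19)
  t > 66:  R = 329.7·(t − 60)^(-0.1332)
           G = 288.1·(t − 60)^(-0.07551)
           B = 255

0.918

At 2635 K (t = 26.35):
  R = 255 by definition for t ≤ 66.
At 7307 K (t = 73.07):
  R = 329.7·(73.07 − 60)^(-0.1332) = 329.7·13.07^(-0.1332) = 329.7·0.71009 = 234.116.
Gain = 234.116 / 255.000 = 0.9181 → 0.918.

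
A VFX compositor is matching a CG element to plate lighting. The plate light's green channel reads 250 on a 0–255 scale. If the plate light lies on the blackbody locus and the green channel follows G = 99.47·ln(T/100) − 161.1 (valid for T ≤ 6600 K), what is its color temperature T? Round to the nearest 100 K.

ln t = (250 + 161.1) / 99.47 = 4.1329.
t = e^4.1329 = 62.359.
T = 100·t = 6236 K → 6200 K to the nearest 100 K.

6200 K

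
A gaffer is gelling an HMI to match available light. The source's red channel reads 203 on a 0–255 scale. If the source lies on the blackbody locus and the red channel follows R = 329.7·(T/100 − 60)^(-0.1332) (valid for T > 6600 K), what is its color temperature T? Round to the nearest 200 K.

(t − 60)^(-0.1332) = 203/329.7 = 0.61571.
t − 60 = 0.61571^(1/-0.1332) = 0.61571^(-7.508) = 38.129, so t = 98.129.
T = 100·t = 9813 K → 9800 K to the nearest 200 K.

9800 K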